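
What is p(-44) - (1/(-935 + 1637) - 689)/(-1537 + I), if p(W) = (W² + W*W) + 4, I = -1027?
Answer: 6976037251/1799928 ≈ 3875.7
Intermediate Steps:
p(W) = 4 + 2*W² (p(W) = (W² + W²) + 4 = 2*W² + 4 = 4 + 2*W²)
p(-44) - (1/(-935 + 1637) - 689)/(-1537 + I) = (4 + 2*(-44)²) - (1/(-935 + 1637) - 689)/(-1537 - 1027) = (4 + 2*1936) - (1/702 - 689)/(-2564) = (4 + 3872) - (1/702 - 689)*(-1)/2564 = 3876 - (-483677)*(-1)/(702*2564) = 3876 - 1*483677/1799928 = 3876 - 483677/1799928 = 6976037251/1799928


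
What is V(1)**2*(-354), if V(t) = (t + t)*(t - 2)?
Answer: -1416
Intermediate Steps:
V(t) = 2*t*(-2 + t) (V(t) = (2*t)*(-2 + t) = 2*t*(-2 + t))
V(1)**2*(-354) = (2*1*(-2 + 1))**2*(-354) = (2*1*(-1))**2*(-354) = (-2)**2*(-354) = 4*(-354) = -1416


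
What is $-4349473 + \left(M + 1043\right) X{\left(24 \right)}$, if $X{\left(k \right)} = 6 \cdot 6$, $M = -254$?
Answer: $-4321069$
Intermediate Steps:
$X{\left(k \right)} = 36$
$-4349473 + \left(M + 1043\right) X{\left(24 \right)} = -4349473 + \left(-254 + 1043\right) 36 = -4349473 + 789 \cdot 36 = -4349473 + 28404 = -4321069$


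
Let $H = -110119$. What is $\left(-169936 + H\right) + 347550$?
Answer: $67495$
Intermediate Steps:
$\left(-169936 + H\right) + 347550 = \left(-169936 - 110119\right) + 347550 = -280055 + 347550 = 67495$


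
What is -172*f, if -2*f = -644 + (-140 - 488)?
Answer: -109392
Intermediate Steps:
f = 636 (f = -(-644 + (-140 - 488))/2 = -(-644 - 628)/2 = -1/2*(-1272) = 636)
-172*f = -172*636 = -109392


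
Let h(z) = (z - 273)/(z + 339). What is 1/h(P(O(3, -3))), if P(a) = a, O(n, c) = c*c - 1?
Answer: -347/265 ≈ -1.3094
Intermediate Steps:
O(n, c) = -1 + c**2 (O(n, c) = c**2 - 1 = -1 + c**2)
h(z) = (-273 + z)/(339 + z)
1/h(P(O(3, -3))) = 1/((-273 + (-1 + (-3)**2))/(339 + (-1 + (-3)**2))) = 1/((-273 + (-1 + 9))/(339 + (-1 + 9))) = 1/((-273 + 8)/(339 + 8)) = 1/(-265/347) = -347/265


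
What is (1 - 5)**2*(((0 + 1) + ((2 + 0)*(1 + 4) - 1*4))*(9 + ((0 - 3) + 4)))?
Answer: 1120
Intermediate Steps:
(1 - 5)**2*(((0 + 1) + ((2 + 0)*(1 + 4) - 1*4))*(9 + ((0 - 3) + 4))) = (-4)**2*((1 + (2*5 - 4))*(9 + (-3 + 4))) = 16*((1 + (10 - 4))*(9 + 1)) = 16*((1 + 6)*10) = 16*(7*10) = 16*70 = 1120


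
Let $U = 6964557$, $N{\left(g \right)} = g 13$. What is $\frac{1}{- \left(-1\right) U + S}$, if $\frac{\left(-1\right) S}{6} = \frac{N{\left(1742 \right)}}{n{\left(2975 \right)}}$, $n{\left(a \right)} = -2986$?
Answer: $\frac{1493}{10398151539} \approx 1.4358 \cdot 10^{-7}$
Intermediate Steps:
$N{\left(g \right)} = 13 g$
$S = \frac{67938}{1493}$ ($S = - 6 \frac{13 \cdot 1742}{-2986} = - 6 \cdot 22646 \left(- \frac{1}{2986}\right) = \left(-6\right) \left(- \frac{11323}{1493}\right) = \frac{67938}{1493} \approx 45.504$)
$\frac{1}{- \left(-1\right) U + S} = \frac{1}{- \left(-1\right) 6964557 + \frac{67938}{1493}} = \frac{1}{\left(-1\right) \left(-6964557\right) + \frac{67938}{1493}} = \frac{1}{6964557 + \frac{67938}{1493}} = \frac{1}{\frac{10398151539}{1493}} = \frac{1493}{10398151539}$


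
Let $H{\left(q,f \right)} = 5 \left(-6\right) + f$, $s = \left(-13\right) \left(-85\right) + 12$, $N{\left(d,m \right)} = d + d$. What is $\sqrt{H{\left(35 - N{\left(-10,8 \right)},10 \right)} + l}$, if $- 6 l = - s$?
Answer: $\frac{\sqrt{5982}}{6} \approx 12.891$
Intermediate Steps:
$N{\left(d,m \right)} = 2 d$
$s = 1117$ ($s = 1105 + 12 = 1117$)
$H{\left(q,f \right)} = -30 + f$
$l = \frac{1117}{6}$ ($l = - \frac{\left(-1\right) 1117}{6} = \left(- \frac{1}{6}\right) \left(-1117\right) = \frac{1117}{6} \approx 186.17$)
$\sqrt{H{\left(35 - N{\left(-10,8 \right)},10 \right)} + l} = \sqrt{\left(-30 + 10\right) + \frac{1117}{6}} = \sqrt{-20 + \frac{1117}{6}} = \sqrt{\frac{997}{6}} = \frac{\sqrt{5982}}{6}$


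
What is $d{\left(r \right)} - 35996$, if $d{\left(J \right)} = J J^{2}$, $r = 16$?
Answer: $-31900$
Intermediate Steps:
$d{\left(J \right)} = J^{3}$
$d{\left(r \right)} - 35996 = 16^{3} - 35996 = 4096 - 35996 = -31900$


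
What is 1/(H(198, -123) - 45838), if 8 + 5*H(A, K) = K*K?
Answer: -5/214069 ≈ -2.3357e-5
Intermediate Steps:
H(A, K) = -8/5 + K²/5 (H(A, K) = -8/5 + (K*K)/5 = -8/5 + K²/5)
1/(H(198, -123) - 45838) = 1/((-8/5 + (⅕)*(-123)²) - 45838) = 1/((-8/5 + (⅕)*15129) - 45838) = 1/((-8/5 + 15129/5) - 45838) = 1/(15121/5 - 45838) = 1/(-214069/5) = -5/214069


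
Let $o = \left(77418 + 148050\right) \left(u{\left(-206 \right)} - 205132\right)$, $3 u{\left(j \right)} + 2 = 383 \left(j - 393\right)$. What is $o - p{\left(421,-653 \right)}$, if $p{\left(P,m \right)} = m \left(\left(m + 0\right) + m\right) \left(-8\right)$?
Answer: $-63486093596$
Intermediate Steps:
$p{\left(P,m \right)} = - 16 m^{2}$ ($p{\left(P,m \right)} = m \left(m + m\right) \left(-8\right) = m 2 m \left(-8\right) = 2 m^{2} \left(-8\right) = - 16 m^{2}$)
$u{\left(j \right)} = - \frac{150521}{3} + \frac{383 j}{3}$ ($u{\left(j \right)} = - \frac{2}{3} + \frac{383 \left(j - 393\right)}{3} = - \frac{2}{3} + \frac{383 \left(-393 + j\right)}{3} = - \frac{2}{3} + \frac{-150519 + 383 j}{3} = - \frac{2}{3} + \left(-50173 + \frac{383 j}{3}\right) = - \frac{150521}{3} + \frac{383 j}{3}$)
$o = -63492916140$ ($o = \left(77418 + 148050\right) \left(\left(- \frac{150521}{3} + \frac{383}{3} \left(-206\right)\right) - 205132\right) = 225468 \left(\left(- \frac{150521}{3} - \frac{78898}{3}\right) - 205132\right) = 225468 \left(-76473 - 205132\right) = 225468 \left(-281605\right) = -63492916140$)
$o - p{\left(421,-653 \right)} = -63492916140 - - 16 \left(-653\right)^{2} = -63492916140 - \left(-16\right) 426409 = -63492916140 - -6822544 = -63492916140 + 6822544 = -63486093596$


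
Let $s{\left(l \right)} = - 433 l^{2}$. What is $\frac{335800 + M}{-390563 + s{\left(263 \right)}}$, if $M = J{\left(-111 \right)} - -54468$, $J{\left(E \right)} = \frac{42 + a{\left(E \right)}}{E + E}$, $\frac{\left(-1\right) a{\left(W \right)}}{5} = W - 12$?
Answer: $- \frac{28879613}{2245214760} \approx -0.012863$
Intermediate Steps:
$a{\left(W \right)} = 60 - 5 W$ ($a{\left(W \right)} = - 5 \left(W - 12\right) = - 5 \left(-12 + W\right) = 60 - 5 W$)
$J{\left(E \right)} = \frac{102 - 5 E}{2 E}$ ($J{\left(E \right)} = \frac{42 - \left(-60 + 5 E\right)}{E + E} = \frac{102 - 5 E}{2 E}$)
$M = \frac{4030413}{74}$ ($M = \left(- \frac{5}{2} + \frac{51}{-111}\right) - -54468 = \left(- \frac{5}{2} + 51 \left(- \frac{1}{111}\right)\right) + 54468 = \left(- \frac{5}{2} - \frac{17}{37}\right) + 54468 = - \frac{219}{74} + 54468 = \frac{4030413}{74} \approx 54465.0$)
$\frac{335800 + M}{-390563 + s{\left(263 \right)}} = \frac{335800 + \frac{4030413}{74}}{-390563 - 433 \cdot 263^{2}} = \frac{28879613}{74 \left(-390563 - 29950177\right)} = \frac{28879613}{74 \left(-30340740\right)} = \frac{28879613}{74} \left(- \frac{1}{30340740}\right) = - \frac{28879613}{2245214760}$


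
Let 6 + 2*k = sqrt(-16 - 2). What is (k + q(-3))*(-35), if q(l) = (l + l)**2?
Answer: -1155 - 105*I*sqrt(2)/2 ≈ -1155.0 - 74.246*I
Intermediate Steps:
k = -3 + 3*I*sqrt(2)/2 (k = -3 + sqrt(-16 - 2)/2 = -3 + sqrt(-18)/2 = -3 + (3*I*sqrt(2))/2 = -3 + 3*I*sqrt(2)/2 ≈ -3.0 + 2.1213*I)
q(l) = 4*l**2 (q(l) = (2*l)**2 = 4*l**2)
(k + q(-3))*(-35) = ((-3 + 3*I*sqrt(2)/2) + 4*(-3)**2)*(-35) = ((-3 + 3*I*sqrt(2)/2) + 4*9)*(-35) = ((-3 + 3*I*sqrt(2)/2) + 36)*(-35) = (33 + 3*I*sqrt(2)/2)*(-35) = -1155 - 105*I*sqrt(2)/2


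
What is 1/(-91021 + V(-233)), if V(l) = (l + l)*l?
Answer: 1/17557 ≈ 5.6957e-5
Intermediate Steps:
V(l) = 2*l**2 (V(l) = (2*l)*l = 2*l**2)
1/(-91021 + V(-233)) = 1/(-91021 + 2*(-233)**2) = 1/(-91021 + 2*54289) = 1/(-91021 + 108578) = 1/17557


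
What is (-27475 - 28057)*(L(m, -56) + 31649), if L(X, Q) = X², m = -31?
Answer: -1810898520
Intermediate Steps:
(-27475 - 28057)*(L(m, -56) + 31649) = (-27475 - 28057)*((-31)² + 31649) = -55532*(961 + 31649) = -55532*32610 = -1810898520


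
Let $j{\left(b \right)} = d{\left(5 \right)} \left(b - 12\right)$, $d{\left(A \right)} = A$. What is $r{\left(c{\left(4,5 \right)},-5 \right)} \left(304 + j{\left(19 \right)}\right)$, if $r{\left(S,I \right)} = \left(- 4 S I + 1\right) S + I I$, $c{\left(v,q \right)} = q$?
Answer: $179670$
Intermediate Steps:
$r{\left(S,I \right)} = I^{2} + S \left(1 - 4 I S\right)$ ($r{\left(S,I \right)} = \left(- 4 I S + 1\right) S + I^{2} = \left(1 - 4 I S\right) S + I^{2} = S \left(1 - 4 I S\right) + I^{2} = I^{2} + S \left(1 - 4 I S\right)$)
$j{\left(b \right)} = -60 + 5 b$ ($j{\left(b \right)} = 5 \left(b - 12\right) = 5 \left(-12 + b\right) = -60 + 5 b$)
$r{\left(c{\left(4,5 \right)},-5 \right)} \left(304 + j{\left(19 \right)}\right) = \left(5 + \left(-5\right)^{2} - - 20 \cdot 5^{2}\right) \left(304 + \left(-60 + 5 \cdot 19\right)\right) = \left(5 + 25 - \left(-20\right) 25\right) \left(304 + \left(-60 + 95\right)\right) = \left(5 + 25 + 500\right) \left(304 + 35\right) = 530 \cdot 339 = 179670$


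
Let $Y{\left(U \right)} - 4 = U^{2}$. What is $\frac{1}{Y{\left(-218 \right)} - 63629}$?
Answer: $- \frac{1}{16101} \approx -6.2108 \cdot 10^{-5}$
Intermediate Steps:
$Y{\left(U \right)} = 4 + U^{2}$
$\frac{1}{Y{\left(-218 \right)} - 63629} = \frac{1}{\left(4 + \left(-218\right)^{2}\right) - 63629} = \frac{1}{\left(4 + 47524\right) - 63629} = \frac{1}{47528 - 63629} = \frac{1}{-16101} = - \frac{1}{16101}$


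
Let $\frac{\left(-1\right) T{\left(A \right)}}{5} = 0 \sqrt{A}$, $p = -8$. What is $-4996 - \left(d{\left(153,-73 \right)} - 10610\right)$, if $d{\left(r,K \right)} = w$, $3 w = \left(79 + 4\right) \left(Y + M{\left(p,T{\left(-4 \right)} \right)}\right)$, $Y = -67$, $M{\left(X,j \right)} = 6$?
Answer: $\frac{21905}{3} \approx 7301.7$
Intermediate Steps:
$T{\left(A \right)} = 0$ ($T{\left(A \right)} = - 5 \cdot 0 \sqrt{A} = \left(-5\right) 0 = 0$)
$w = - \frac{5063}{3}$ ($w = \frac{\left(79 + 4\right) \left(-67 + 6\right)}{3} = \frac{83 \left(-61\right)}{3} = \frac{1}{3} \left(-5063\right) = - \frac{5063}{3} \approx -1687.7$)
$d{\left(r,K \right)} = - \frac{5063}{3}$
$-4996 - \left(d{\left(153,-73 \right)} - 10610\right) = -4996 - \left(- \frac{5063}{3} - 10610\right) = -4996 - - \frac{36893}{3} = -4996 + \frac{36893}{3} = \frac{21905}{3}$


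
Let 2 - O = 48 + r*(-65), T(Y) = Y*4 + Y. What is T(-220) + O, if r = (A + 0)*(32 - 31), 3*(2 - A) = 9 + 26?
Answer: -5323/3 ≈ -1774.3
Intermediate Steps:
T(Y) = 5*Y (T(Y) = 4*Y + Y = 5*Y)
A = -29/3 (A = 2 - (9 + 26)/3 = 2 - ⅓*35 = 2 - 35/3 = -29/3 ≈ -9.6667)
r = -29/3 (r = (-29/3 + 0)*(32 - 31) = -29/3*1 = -29/3 ≈ -9.6667)
O = -2023/3 (O = 2 - (48 - 29/3*(-65)) = 2 - (48 + 1885/3) = 2 - 1*2029/3 = 2 - 2029/3 = -2023/3 ≈ -674.33)
T(-220) + O = 5*(-220) - 2023/3 = -1100 - 2023/3 = -5323/3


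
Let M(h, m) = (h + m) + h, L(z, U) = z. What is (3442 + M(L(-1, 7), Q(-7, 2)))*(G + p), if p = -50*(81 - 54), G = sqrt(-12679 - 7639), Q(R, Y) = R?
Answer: -4634550 + 3433*I*sqrt(20318) ≈ -4.6346e+6 + 4.8934e+5*I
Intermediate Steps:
G = I*sqrt(20318) (G = sqrt(-20318) = I*sqrt(20318) ≈ 142.54*I)
M(h, m) = m + 2*h
p = -1350 (p = -50*27 = -1350)
(3442 + M(L(-1, 7), Q(-7, 2)))*(G + p) = (3442 + (-7 + 2*(-1)))*(I*sqrt(20318) - 1350) = (3442 + (-7 - 2))*(-1350 + I*sqrt(20318)) = (3442 - 9)*(-1350 + I*sqrt(20318)) = 3433*(-1350 + I*sqrt(20318)) = -4634550 + 3433*I*sqrt(20318)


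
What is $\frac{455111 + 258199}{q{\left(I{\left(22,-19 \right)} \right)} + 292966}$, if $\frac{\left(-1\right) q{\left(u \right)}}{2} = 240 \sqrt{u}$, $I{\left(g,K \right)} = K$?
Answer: $\frac{52243894365}{21458363689} + \frac{85597200 i \sqrt{19}}{21458363689} \approx 2.4347 + 0.017388 i$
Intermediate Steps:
$q{\left(u \right)} = - 480 \sqrt{u}$ ($q{\left(u \right)} = - 2 \cdot 240 \sqrt{u} = - 480 \sqrt{u}$)
$\frac{455111 + 258199}{q{\left(I{\left(22,-19 \right)} \right)} + 292966} = \frac{455111 + 258199}{- 480 \sqrt{-19} + 292966} = \frac{713310}{- 480 i \sqrt{19} + 292966} = \frac{713310}{292966 - 480 i \sqrt{19}}$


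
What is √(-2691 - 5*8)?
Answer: I*√2731 ≈ 52.259*I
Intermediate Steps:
√(-2691 - 5*8) = √(-2691 - 40) = √(-2731) = I*√2731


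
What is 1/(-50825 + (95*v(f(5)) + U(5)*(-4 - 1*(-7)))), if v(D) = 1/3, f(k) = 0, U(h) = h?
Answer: -3/152335 ≈ -1.9693e-5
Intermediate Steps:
v(D) = ⅓
1/(-50825 + (95*v(f(5)) + U(5)*(-4 - 1*(-7)))) = 1/(-50825 + (95*(⅓) + 5*(-4 - 1*(-7)))) = 1/(-50825 + (95/3 + 5*(-4 + 7))) = 1/(-50825 + (95/3 + 5*3)) = 1/(-50825 + (95/3 + 15)) = 1/(-50825 + 140/3) = 1/(-152335/3) = -3/152335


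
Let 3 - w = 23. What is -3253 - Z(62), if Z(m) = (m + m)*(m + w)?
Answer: -8461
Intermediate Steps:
w = -20 (w = 3 - 1*23 = 3 - 23 = -20)
Z(m) = 2*m*(-20 + m) (Z(m) = (m + m)*(m - 20) = (2*m)*(-20 + m) = 2*m*(-20 + m))
-3253 - Z(62) = -3253 - 2*62*(-20 + 62) = -3253 - 2*62*42 = -3253 - 1*5208 = -3253 - 5208 = -8461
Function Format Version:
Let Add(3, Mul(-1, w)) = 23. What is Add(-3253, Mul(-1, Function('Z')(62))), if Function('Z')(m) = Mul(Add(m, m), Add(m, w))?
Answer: -8461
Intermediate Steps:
w = -20 (w = Add(3, Mul(-1, 23)) = Add(3, -23) = -20)
Function('Z')(m) = Mul(2, m, Add(-20, m)) (Function('Z')(m) = Mul(Add(m, m), Add(m, -20)) = Mul(Mul(2, m), Add(-20, m)) = Mul(2, m, Add(-20, m)))
Add(-3253, Mul(-1, Function('Z')(62))) = Add(-3253, Mul(-1, Mul(2, 62, Add(-20, 62)))) = Add(-3253, Mul(-1, Mul(2, 62, 42))) = Add(-3253, Mul(-1, 5208)) = Add(-3253, -5208) = -8461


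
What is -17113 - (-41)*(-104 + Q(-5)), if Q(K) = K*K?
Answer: -20352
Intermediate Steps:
Q(K) = K**2
-17113 - (-41)*(-104 + Q(-5)) = -17113 - (-41)*(-104 + (-5)**2) = -17113 - (-41)*(-104 + 25) = -17113 - (-41)*(-79) = -17113 - 1*3239 = -17113 - 3239 = -20352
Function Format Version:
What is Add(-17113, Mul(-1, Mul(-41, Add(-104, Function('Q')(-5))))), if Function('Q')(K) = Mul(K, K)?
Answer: -20352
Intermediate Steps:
Function('Q')(K) = Pow(K, 2)
Add(-17113, Mul(-1, Mul(-41, Add(-104, Function('Q')(-5))))) = Add(-17113, Mul(-1, Mul(-41, Add(-104, Pow(-5, 2))))) = Add(-17113, Mul(-1, Mul(-41, Add(-104, 25)))) = Add(-17113, Mul(-1, Mul(-41, -79))) = Add(-17113, Mul(-1, 3239)) = Add(-17113, -3239) = -20352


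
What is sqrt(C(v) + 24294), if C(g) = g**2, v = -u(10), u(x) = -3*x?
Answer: sqrt(25194) ≈ 158.73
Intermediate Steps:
v = 30 (v = -(-3)*10 = -1*(-30) = 30)
sqrt(C(v) + 24294) = sqrt(30**2 + 24294) = sqrt(900 + 24294) = sqrt(25194)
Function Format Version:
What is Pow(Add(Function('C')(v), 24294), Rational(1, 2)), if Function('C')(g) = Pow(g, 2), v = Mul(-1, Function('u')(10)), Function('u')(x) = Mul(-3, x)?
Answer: Pow(25194, Rational(1, 2)) ≈ 158.73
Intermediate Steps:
v = 30 (v = Mul(-1, Mul(-3, 10)) = Mul(-1, -30) = 30)
Pow(Add(Function('C')(v), 24294), Rational(1, 2)) = Pow(Add(Pow(30, 2), 24294), Rational(1, 2)) = Pow(Add(900, 24294), Rational(1, 2)) = Pow(25194, Rational(1, 2))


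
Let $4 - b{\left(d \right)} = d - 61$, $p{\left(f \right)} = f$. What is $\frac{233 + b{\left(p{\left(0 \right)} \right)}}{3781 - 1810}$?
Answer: $\frac{298}{1971} \approx 0.15119$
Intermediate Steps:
$b{\left(d \right)} = 65 - d$ ($b{\left(d \right)} = 4 - \left(d - 61\right) = 4 - \left(-61 + d\right) = 65 - d$)
$\frac{233 + b{\left(p{\left(0 \right)} \right)}}{3781 - 1810} = \frac{233 + \left(65 - 0\right)}{3781 - 1810} = \frac{233 + \left(65 + 0\right)}{1971} = \left(233 + 65\right) \frac{1}{1971} = 298 \cdot \frac{1}{1971} = \frac{298}{1971}$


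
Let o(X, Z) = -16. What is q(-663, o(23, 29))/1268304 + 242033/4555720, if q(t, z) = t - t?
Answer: 242033/4555720 ≈ 0.053127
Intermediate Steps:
q(t, z) = 0
q(-663, o(23, 29))/1268304 + 242033/4555720 = 0/1268304 + 242033/4555720 = 0*(1/1268304) + 242033*(1/4555720) = 0 + 242033/4555720 = 242033/4555720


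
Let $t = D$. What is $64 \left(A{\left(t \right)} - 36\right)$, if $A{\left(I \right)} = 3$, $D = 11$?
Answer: $-2112$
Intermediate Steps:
$t = 11$
$64 \left(A{\left(t \right)} - 36\right) = 64 \left(3 - 36\right) = 64 \left(-33\right) = -2112$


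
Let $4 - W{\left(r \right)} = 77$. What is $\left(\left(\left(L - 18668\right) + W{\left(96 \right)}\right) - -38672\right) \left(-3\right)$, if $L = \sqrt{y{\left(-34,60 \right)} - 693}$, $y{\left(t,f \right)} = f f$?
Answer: $-59793 - 9 \sqrt{323} \approx -59955.0$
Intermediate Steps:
$y{\left(t,f \right)} = f^{2}$
$L = 3 \sqrt{323}$ ($L = \sqrt{60^{2} - 693} = \sqrt{3600 - 693} = \sqrt{2907} = 3 \sqrt{323} \approx 53.917$)
$W{\left(r \right)} = -73$ ($W{\left(r \right)} = 4 - 77 = -73$)
$\left(\left(\left(L - 18668\right) + W{\left(96 \right)}\right) - -38672\right) \left(-3\right) = \left(\left(\left(3 \sqrt{323} - 18668\right) - 73\right) - -38672\right) \left(-3\right) = \left(\left(\left(-18668 + 3 \sqrt{323}\right) - 73\right) + 38672\right) \left(-3\right) = \left(\left(-18741 + 3 \sqrt{323}\right) + 38672\right) \left(-3\right) = \left(19931 + 3 \sqrt{323}\right) \left(-3\right) = -59793 - 9 \sqrt{323}$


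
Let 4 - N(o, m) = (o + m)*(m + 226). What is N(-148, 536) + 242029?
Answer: -53623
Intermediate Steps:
N(o, m) = 4 - (226 + m)*(m + o) (N(o, m) = 4 - (o + m)*(m + 226) = 4 - (m + o)*(226 + m) = 4 - (226 + m)*(m + o))
N(-148, 536) + 242029 = (4 - 1*536² - 226*536 - 226*(-148) - 1*536*(-148)) + 242029 = (4 - 1*287296 - 121136 + 33448 + 79328) + 242029 = (4 - 287296 - 121136 + 33448 + 79328) + 242029 = -295652 + 242029 = -53623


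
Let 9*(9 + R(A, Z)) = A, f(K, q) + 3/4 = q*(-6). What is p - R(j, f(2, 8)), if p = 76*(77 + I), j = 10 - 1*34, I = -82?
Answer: -1105/3 ≈ -368.33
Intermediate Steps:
j = -24 (j = 10 - 34 = -24)
f(K, q) = -3/4 - 6*q (f(K, q) = -3/4 + q*(-6) = -3/4 - 6*q)
p = -380 (p = 76*(77 - 82) = 76*(-5) = -380)
R(A, Z) = -9 + A/9
p - R(j, f(2, 8)) = -380 - (-9 + (1/9)*(-24)) = -380 - (-9 - 8/3) = -380 - 1*(-35/3) = -380 + 35/3 = -1105/3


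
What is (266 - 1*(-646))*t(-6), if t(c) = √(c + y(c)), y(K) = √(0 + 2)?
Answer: 912*√(-6 + √2) ≈ 1953.0*I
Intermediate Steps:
y(K) = √2
t(c) = √(c + √2)
(266 - 1*(-646))*t(-6) = (266 - 1*(-646))*√(-6 + √2) = (266 + 646)*√(-6 + √2) = 912*√(-6 + √2)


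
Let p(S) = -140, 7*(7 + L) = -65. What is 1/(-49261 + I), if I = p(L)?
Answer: -1/49401 ≈ -2.0242e-5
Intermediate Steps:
L = -114/7 (L = -7 + (⅐)*(-65) = -7 - 65/7 = -114/7 ≈ -16.286)
I = -140
1/(-49261 + I) = 1/(-49261 - 140) = 1/(-49401) = -1/49401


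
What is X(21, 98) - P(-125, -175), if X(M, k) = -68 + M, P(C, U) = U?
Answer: 128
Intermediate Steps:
X(21, 98) - P(-125, -175) = (-68 + 21) - 1*(-175) = -47 + 175 = 128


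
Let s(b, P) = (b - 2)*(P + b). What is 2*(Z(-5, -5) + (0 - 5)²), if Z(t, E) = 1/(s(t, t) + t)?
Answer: 3252/65 ≈ 50.031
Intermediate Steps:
s(b, P) = (-2 + b)*(P + b)
Z(t, E) = 1/(-3*t + 2*t²) (Z(t, E) = 1/((t² - 2*t - 2*t + t*t) + t) = 1/((t² - 2*t - 2*t + t²) + t) = 1/((-4*t + 2*t²) + t) = 1/(-3*t + 2*t²))
2*(Z(-5, -5) + (0 - 5)²) = 2*(1/((-5)*(-3 + 2*(-5))) + (0 - 5)²) = 2*(-1/(5*(-3 - 10)) + (-5)²) = 2*(-⅕/(-13) + 25) = 2*(-⅕*(-1/13) + 25) = 2*(1/65 + 25) = 2*(1626/65) = 3252/65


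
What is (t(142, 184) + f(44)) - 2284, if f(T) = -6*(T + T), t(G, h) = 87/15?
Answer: -14031/5 ≈ -2806.2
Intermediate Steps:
t(G, h) = 29/5 (t(G, h) = 87*(1/15) = 29/5)
f(T) = -12*T
(t(142, 184) + f(44)) - 2284 = (29/5 - 12*44) - 2284 = (29/5 - 528) - 2284 = -2611/5 - 2284 = -14031/5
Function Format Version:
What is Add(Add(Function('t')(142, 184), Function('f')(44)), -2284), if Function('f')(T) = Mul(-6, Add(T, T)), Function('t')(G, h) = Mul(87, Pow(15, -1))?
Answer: Rational(-14031, 5) ≈ -2806.2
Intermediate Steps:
Function('t')(G, h) = Rational(29, 5) (Function('t')(G, h) = Mul(87, Rational(1, 15)) = Rational(29, 5))
Function('f')(T) = Mul(-12, T) (Function('f')(T) = Mul(-6, Mul(2, T)) = Mul(-12, T))
Add(Add(Function('t')(142, 184), Function('f')(44)), -2284) = Add(Add(Rational(29, 5), Mul(-12, 44)), -2284) = Add(Add(Rational(29, 5), -528), -2284) = Add(Rational(-2611, 5), -2284) = Rational(-14031, 5)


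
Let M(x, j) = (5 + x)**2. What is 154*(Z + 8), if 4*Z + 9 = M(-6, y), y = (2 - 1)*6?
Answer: 924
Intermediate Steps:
y = 6 (y = 1*6 = 6)
Z = -2 (Z = -9/4 + (5 - 6)**2/4 = -9/4 + (1/4)*(-1)**2 = -9/4 + (1/4)*1 = -9/4 + 1/4 = -2)
154*(Z + 8) = 154*(-2 + 8) = 154*6 = 924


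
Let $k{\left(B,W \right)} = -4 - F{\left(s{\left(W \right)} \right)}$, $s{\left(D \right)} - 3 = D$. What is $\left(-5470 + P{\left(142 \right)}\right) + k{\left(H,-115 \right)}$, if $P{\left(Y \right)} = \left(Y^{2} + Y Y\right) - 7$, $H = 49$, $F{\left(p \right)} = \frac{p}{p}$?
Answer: $34846$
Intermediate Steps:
$s{\left(D \right)} = 3 + D$
$F{\left(p \right)} = 1$
$P{\left(Y \right)} = -7 + 2 Y^{2}$ ($P{\left(Y \right)} = \left(Y^{2} + Y^{2}\right) - 7 = 2 Y^{2} - 7 = -7 + 2 Y^{2}$)
$k{\left(B,W \right)} = -5$ ($k{\left(B,W \right)} = -4 - 1 = -5$)
$\left(-5470 + P{\left(142 \right)}\right) + k{\left(H,-115 \right)} = \left(-5470 - \left(7 - 2 \cdot 142^{2}\right)\right) - 5 = \left(-5470 + \left(-7 + 2 \cdot 20164\right)\right) - 5 = \left(-5470 + \left(-7 + 40328\right)\right) - 5 = \left(-5470 + 40321\right) - 5 = 34851 - 5 = 34846$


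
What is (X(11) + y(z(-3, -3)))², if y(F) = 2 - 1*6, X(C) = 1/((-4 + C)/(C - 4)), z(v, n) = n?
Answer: 9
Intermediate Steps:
X(C) = 1 (X(C) = 1/((-4 + C)/(-4 + C)) = 1/1 = 1)
y(F) = -4 (y(F) = 2 - 6 = -4)
(X(11) + y(z(-3, -3)))² = (1 - 4)² = (-3)² = 9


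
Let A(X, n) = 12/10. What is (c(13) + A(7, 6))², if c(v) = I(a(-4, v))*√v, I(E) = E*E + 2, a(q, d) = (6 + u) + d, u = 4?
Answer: 91637361/25 + 6372*√13/5 ≈ 3.6701e+6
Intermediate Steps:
a(q, d) = 10 + d (a(q, d) = (6 + 4) + d = 10 + d)
I(E) = 2 + E² (I(E) = E² + 2 = 2 + E²)
c(v) = √v*(2 + (10 + v)²) (c(v) = (2 + (10 + v)²)*√v = √v*(2 + (10 + v)²))
A(X, n) = 6/5 (A(X, n) = 12*(⅒) = 6/5)
(c(13) + A(7, 6))² = (√13*(2 + (10 + 13)²) + 6/5)² = (√13*(2 + 23²) + 6/5)² = (√13*(2 + 529) + 6/5)² = (√13*531 + 6/5)² = (531*√13 + 6/5)² = (6/5 + 531*√13)²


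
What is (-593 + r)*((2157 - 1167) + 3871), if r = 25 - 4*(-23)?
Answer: -2313836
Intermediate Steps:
r = 117 (r = 25 + 92 = 117)
(-593 + r)*((2157 - 1167) + 3871) = (-593 + 117)*((2157 - 1167) + 3871) = -476*(990 + 3871) = -476*4861 = -2313836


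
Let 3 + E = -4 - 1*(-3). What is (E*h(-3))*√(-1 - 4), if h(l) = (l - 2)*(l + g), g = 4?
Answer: 20*I*√5 ≈ 44.721*I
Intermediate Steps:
E = -4 (E = -3 + (-4 - 1*(-3)) = -3 + (-4 + 3) = -3 - 1 = -4)
h(l) = (-2 + l)*(4 + l) (h(l) = (l - 2)*(l + 4) = (-2 + l)*(4 + l))
(E*h(-3))*√(-1 - 4) = (-4*(-8 + (-3)² + 2*(-3)))*√(-1 - 4) = (-4*(-8 + 9 - 6))*√(-5) = (-4*(-5))*(I*√5) = 20*(I*√5) = 20*I*√5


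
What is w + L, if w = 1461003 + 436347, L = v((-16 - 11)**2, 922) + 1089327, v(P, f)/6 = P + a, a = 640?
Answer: 2994891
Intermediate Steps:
v(P, f) = 3840 + 6*P (v(P, f) = 6*(P + 640) = 6*(640 + P) = 3840 + 6*P)
L = 1097541 (L = (3840 + 6*(-16 - 11)**2) + 1089327 = (3840 + 6*(-27)**2) + 1089327 = (3840 + 6*729) + 1089327 = (3840 + 4374) + 1089327 = 8214 + 1089327 = 1097541)
w = 1897350
w + L = 1897350 + 1097541 = 2994891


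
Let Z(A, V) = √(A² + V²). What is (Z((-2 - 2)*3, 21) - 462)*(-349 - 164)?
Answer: 237006 - 1539*√65 ≈ 2.2460e+5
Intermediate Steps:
(Z((-2 - 2)*3, 21) - 462)*(-349 - 164) = (√(((-2 - 2)*3)² + 21²) - 462)*(-349 - 164) = (√((-4*3)² + 441) - 462)*(-513) = (√((-12)² + 441) - 462)*(-513) = (√(144 + 441) - 462)*(-513) = (√585 - 462)*(-513) = (3*√65 - 462)*(-513) = (-462 + 3*√65)*(-513) = 237006 - 1539*√65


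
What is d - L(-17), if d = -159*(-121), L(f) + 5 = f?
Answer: 19261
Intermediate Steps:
L(f) = -5 + f
d = 19239
d - L(-17) = 19239 - (-5 - 17) = 19239 - 1*(-22) = 19239 + 22 = 19261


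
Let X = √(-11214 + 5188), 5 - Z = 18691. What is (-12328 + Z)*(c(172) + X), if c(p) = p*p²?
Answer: -157813126272 - 31014*I*√6026 ≈ -1.5781e+11 - 2.4075e+6*I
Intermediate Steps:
Z = -18686 (Z = 5 - 1*18691 = 5 - 18691 = -18686)
X = I*√6026 (X = √(-6026) = I*√6026 ≈ 77.627*I)
c(p) = p³
(-12328 + Z)*(c(172) + X) = (-12328 - 18686)*(172³ + I*√6026) = -31014*(5088448 + I*√6026) = -157813126272 - 31014*I*√6026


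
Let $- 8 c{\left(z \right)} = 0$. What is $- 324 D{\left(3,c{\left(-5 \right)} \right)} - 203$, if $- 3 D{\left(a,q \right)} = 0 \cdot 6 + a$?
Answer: $121$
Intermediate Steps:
$c{\left(z \right)} = 0$ ($c{\left(z \right)} = \left(- \frac{1}{8}\right) 0 = 0$)
$D{\left(a,q \right)} = - \frac{a}{3}$ ($D{\left(a,q \right)} = - \frac{0 \cdot 6 + a}{3} = - \frac{0 + a}{3} = - \frac{a}{3}$)
$- 324 D{\left(3,c{\left(-5 \right)} \right)} - 203 = - 324 \left(\left(- \frac{1}{3}\right) 3\right) - 203 = \left(-324\right) \left(-1\right) - 203 = 324 - 203 = 121$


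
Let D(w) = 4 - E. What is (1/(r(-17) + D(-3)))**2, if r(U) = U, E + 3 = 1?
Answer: 1/121 ≈ 0.0082645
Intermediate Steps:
E = -2 (E = -3 + 1 = -2)
D(w) = 6 (D(w) = 4 - 1*(-2) = 4 + 2 = 6)
(1/(r(-17) + D(-3)))**2 = (1/(-17 + 6))**2 = (1/(-11))**2 = (-1/11)**2 = 1/121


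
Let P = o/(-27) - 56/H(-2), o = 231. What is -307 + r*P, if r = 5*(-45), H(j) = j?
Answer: -4682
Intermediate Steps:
r = -225
P = 175/9 (P = 231/(-27) - 56/(-2) = 231*(-1/27) - 56*(-½) = -77/9 + 28 = 175/9 ≈ 19.444)
-307 + r*P = -307 - 225*175/9 = -307 - 4375 = -4682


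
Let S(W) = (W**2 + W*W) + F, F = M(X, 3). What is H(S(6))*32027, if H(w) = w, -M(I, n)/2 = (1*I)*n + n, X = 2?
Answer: 1729458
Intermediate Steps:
M(I, n) = -2*n - 2*I*n (M(I, n) = -2*((1*I)*n + n) = -2*(I*n + n) = -2*(n + I*n) = -2*n - 2*I*n)
F = -18 (F = -2*3*(1 + 2) = -2*3*3 = -18)
S(W) = -18 + 2*W**2 (S(W) = (W**2 + W*W) - 18 = (W**2 + W**2) - 18 = 2*W**2 - 18 = -18 + 2*W**2)
H(S(6))*32027 = (-18 + 2*6**2)*32027 = (-18 + 2*36)*32027 = (-18 + 72)*32027 = 54*32027 = 1729458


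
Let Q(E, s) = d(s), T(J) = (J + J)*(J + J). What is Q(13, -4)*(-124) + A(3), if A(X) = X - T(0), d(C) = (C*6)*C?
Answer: -11901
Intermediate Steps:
T(J) = 4*J**2 (T(J) = (2*J)*(2*J) = 4*J**2)
d(C) = 6*C**2 (d(C) = (6*C)*C = 6*C**2)
Q(E, s) = 6*s**2
A(X) = X (A(X) = X - 4*0**2 = X - 4*0 = X - 1*0 = X + 0 = X)
Q(13, -4)*(-124) + A(3) = (6*(-4)**2)*(-124) + 3 = (6*16)*(-124) + 3 = 96*(-124) + 3 = -11904 + 3 = -11901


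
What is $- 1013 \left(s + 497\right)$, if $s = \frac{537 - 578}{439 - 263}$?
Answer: $- \frac{88567603}{176} \approx -5.0323 \cdot 10^{5}$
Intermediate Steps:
$s = - \frac{41}{176} \approx -0.23295$
$- 1013 \left(s + 497\right) = - 1013 \left(- \frac{41}{176} + 497\right) = \left(-1013\right) \frac{87431}{176} = - \frac{88567603}{176}$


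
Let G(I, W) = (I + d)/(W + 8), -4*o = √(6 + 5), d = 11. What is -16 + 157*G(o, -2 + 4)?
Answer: 1567/10 - 157*√11/40 ≈ 143.68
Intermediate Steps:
o = -√11/4 (o = -√(6 + 5)/4 = -√11/4 ≈ -0.82916)
G(I, W) = (11 + I)/(8 + W) (G(I, W) = (I + 11)/(W + 8) = (11 + I)/(8 + W))
-16 + 157*G(o, -2 + 4) = -16 + 157*((11 - √11/4)/(8 + (-2 + 4))) = -16 + 157*((11 - √11/4)/(8 + 2)) = -16 + 157*((11 - √11/4)/10) = -16 + 157*(11/10 - √11/40) = -16 + (1727/10 - 157*√11/40) = 1567/10 - 157*√11/40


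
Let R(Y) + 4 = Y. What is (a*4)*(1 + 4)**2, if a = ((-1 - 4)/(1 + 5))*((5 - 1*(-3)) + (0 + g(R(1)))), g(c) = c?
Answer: -1250/3 ≈ -416.67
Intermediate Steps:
R(Y) = -4 + Y
a = -25/6 (a = ((-1 - 4)/(1 + 5))*((5 - 1*(-3)) + (0 + (-4 + 1))) = (-5/6)*((5 + 3) + (0 - 3)) = (-5*1/6)*(8 - 3) = -5/6*5 = -25/6 ≈ -4.1667)
(a*4)*(1 + 4)**2 = (-25/6*4)*(1 + 4)**2 = -50/3*5**2 = -50/3*25 = -1250/3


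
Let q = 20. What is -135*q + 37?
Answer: -2663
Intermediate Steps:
-135*q + 37 = -135*20 + 37 = -2700 + 37 = -2663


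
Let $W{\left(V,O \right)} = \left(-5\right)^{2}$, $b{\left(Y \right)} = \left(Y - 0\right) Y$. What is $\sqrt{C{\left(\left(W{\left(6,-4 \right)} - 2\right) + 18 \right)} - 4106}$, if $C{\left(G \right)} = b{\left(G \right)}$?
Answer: $5 i \sqrt{97} \approx 49.244 i$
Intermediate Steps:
$b{\left(Y \right)} = Y^{2}$ ($b{\left(Y \right)} = \left(Y + 0\right) Y = Y Y = Y^{2}$)
$W{\left(V,O \right)} = 25$
$C{\left(G \right)} = G^{2}$
$\sqrt{C{\left(\left(W{\left(6,-4 \right)} - 2\right) + 18 \right)} - 4106} = \sqrt{\left(\left(25 - 2\right) + 18\right)^{2} - 4106} = \sqrt{\left(23 + 18\right)^{2} - 4106} = \sqrt{41^{2} - 4106} = \sqrt{1681 - 4106} = \sqrt{-2425} = 5 i \sqrt{97}$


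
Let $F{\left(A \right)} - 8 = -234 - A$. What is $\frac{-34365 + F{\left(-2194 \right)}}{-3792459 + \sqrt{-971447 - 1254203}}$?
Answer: $\frac{122864294223}{14382747492331} + \frac{161985 i \sqrt{89026}}{14382747492331} \approx 0.0085425 + 3.3604 \cdot 10^{-6} i$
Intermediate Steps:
$F{\left(A \right)} = -226 - A$ ($F{\left(A \right)} = 8 - \left(234 + A\right) = -226 - A$)
$\frac{-34365 + F{\left(-2194 \right)}}{-3792459 + \sqrt{-971447 - 1254203}} = \frac{-34365 - -1968}{-3792459 + \sqrt{-971447 - 1254203}} = \frac{-34365 + \left(-226 + 2194\right)}{-3792459 + \sqrt{-2225650}} = \frac{-34365 + 1968}{-3792459 + 5 i \sqrt{89026}} = - \frac{32397}{-3792459 + 5 i \sqrt{89026}}$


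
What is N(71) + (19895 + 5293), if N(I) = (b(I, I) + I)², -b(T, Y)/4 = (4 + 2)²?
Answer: 30517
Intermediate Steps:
b(T, Y) = -144 (b(T, Y) = -4*(4 + 2)² = -4*6² = -4*36 = -144)
N(I) = (-144 + I)²
N(71) + (19895 + 5293) = (-144 + 71)² + (19895 + 5293) = (-73)² + 25188 = 5329 + 25188 = 30517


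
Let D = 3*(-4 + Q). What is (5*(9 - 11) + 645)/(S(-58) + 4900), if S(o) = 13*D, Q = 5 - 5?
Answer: 635/4744 ≈ 0.13385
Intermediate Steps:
Q = 0
D = -12 (D = 3*(-4 + 0) = 3*(-4) = -12)
S(o) = -156 (S(o) = 13*(-12) = -156)
(5*(9 - 11) + 645)/(S(-58) + 4900) = (5*(9 - 11) + 645)/(-156 + 4900) = (5*(-2) + 645)/4744 = (-10 + 645)*(1/4744) = 635*(1/4744) = 635/4744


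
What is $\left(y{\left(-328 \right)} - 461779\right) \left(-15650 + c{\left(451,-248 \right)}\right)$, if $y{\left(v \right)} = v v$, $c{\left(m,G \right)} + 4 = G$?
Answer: $5632408890$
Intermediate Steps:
$c{\left(m,G \right)} = -4 + G$
$y{\left(v \right)} = v^{2}$
$\left(y{\left(-328 \right)} - 461779\right) \left(-15650 + c{\left(451,-248 \right)}\right) = \left(\left(-328\right)^{2} - 461779\right) \left(-15650 - 252\right) = \left(107584 - 461779\right) \left(-15650 - 252\right) = \left(-354195\right) \left(-15902\right) = 5632408890$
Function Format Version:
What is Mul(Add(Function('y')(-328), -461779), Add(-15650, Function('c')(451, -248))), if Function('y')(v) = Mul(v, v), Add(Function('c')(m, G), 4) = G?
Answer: 5632408890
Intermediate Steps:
Function('c')(m, G) = Add(-4, G)
Function('y')(v) = Pow(v, 2)
Mul(Add(Function('y')(-328), -461779), Add(-15650, Function('c')(451, -248))) = Mul(Add(Pow(-328, 2), -461779), Add(-15650, Add(-4, -248))) = Mul(Add(107584, -461779), Add(-15650, -252)) = Mul(-354195, -15902) = 5632408890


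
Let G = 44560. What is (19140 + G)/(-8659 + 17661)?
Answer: 4550/643 ≈ 7.0762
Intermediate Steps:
(19140 + G)/(-8659 + 17661) = (19140 + 44560)/(-8659 + 17661) = 63700/9002 = 63700*(1/9002) = 4550/643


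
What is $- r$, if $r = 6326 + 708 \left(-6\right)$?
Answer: $-2078$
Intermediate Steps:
$r = 2078$ ($r = 6326 - 4248 = 2078$)
$- r = \left(-1\right) 2078 = -2078$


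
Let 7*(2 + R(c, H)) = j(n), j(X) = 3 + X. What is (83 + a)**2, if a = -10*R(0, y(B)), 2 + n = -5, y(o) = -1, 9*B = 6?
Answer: 579121/49 ≈ 11819.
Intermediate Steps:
B = 2/3 (B = (1/9)*6 = 2/3 ≈ 0.66667)
n = -7 (n = -2 - 5 = -7)
R(c, H) = -18/7 (R(c, H) = -2 + (3 - 7)/7 = -2 + (1/7)*(-4) = -2 - 4/7 = -18/7)
a = 180/7 (a = -10*(-18/7) = 180/7 ≈ 25.714)
(83 + a)**2 = (83 + 180/7)**2 = (761/7)**2 = 579121/49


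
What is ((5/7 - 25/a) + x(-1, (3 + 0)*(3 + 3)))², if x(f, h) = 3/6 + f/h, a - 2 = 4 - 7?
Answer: 2715904/3969 ≈ 684.28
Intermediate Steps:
a = -1 (a = 2 + (4 - 7) = 2 - 3 = -1)
x(f, h) = ½ + f/h (x(f, h) = 3*(⅙) + f/h = ½ + f/h)
((5/7 - 25/a) + x(-1, (3 + 0)*(3 + 3)))² = ((5/7 - 25/(-1)) + (-1 + ((3 + 0)*(3 + 3))/2)/(((3 + 0)*(3 + 3))))² = ((5*(⅐) - 25*(-1)) + (-1 + (3*6)/2)/((3*6)))² = ((5/7 + 25) + (-1 + (½)*18)/18)² = (180/7 + (-1 + 9)/18)² = (180/7 + (1/18)*8)² = (180/7 + 4/9)² = (1648/63)² = 2715904/3969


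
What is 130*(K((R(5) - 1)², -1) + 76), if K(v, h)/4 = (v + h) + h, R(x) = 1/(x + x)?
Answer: 46306/5 ≈ 9261.2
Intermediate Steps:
R(x) = 1/(2*x)
K(v, h) = 4*v + 8*h (K(v, h) = 4*((v + h) + h) = 4*((h + v) + h) = 4*(v + 2*h) = 4*v + 8*h)
130*(K((R(5) - 1)², -1) + 76) = 130*((4*((½)/5 - 1)² + 8*(-1)) + 76) = 130*((4*((½)*(⅕) - 1)² - 8) + 76) = 130*((4*(⅒ - 1)² - 8) + 76) = 130*((4*(-9/10)² - 8) + 76) = 130*((4*(81/100) - 8) + 76) = 130*((81/25 - 8) + 76) = 130*(-119/25 + 76) = 130*(1781/25) = 46306/5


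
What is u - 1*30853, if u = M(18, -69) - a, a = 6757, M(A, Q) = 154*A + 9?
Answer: -34829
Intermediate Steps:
M(A, Q) = 9 + 154*A
u = -3976 (u = (9 + 154*18) - 1*6757 = (9 + 2772) - 6757 = 2781 - 6757 = -3976)
u - 1*30853 = -3976 - 1*30853 = -3976 - 30853 = -34829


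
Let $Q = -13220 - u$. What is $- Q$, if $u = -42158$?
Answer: $-28938$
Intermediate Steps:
$Q = 28938$ ($Q = -13220 - -42158 = -13220 + 42158 = 28938$)
$- Q = \left(-1\right) 28938 = -28938$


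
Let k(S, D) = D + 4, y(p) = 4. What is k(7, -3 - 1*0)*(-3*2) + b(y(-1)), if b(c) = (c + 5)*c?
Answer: 30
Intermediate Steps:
b(c) = c*(5 + c) (b(c) = (5 + c)*c = c*(5 + c))
k(S, D) = 4 + D
k(7, -3 - 1*0)*(-3*2) + b(y(-1)) = (4 + (-3 - 1*0))*(-3*2) + 4*(5 + 4) = (4 + (-3 + 0))*(-6) + 4*9 = (4 - 3)*(-6) + 36 = 1*(-6) + 36 = -6 + 36 = 30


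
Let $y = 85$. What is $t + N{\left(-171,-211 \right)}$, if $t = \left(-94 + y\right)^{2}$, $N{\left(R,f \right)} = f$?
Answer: $-130$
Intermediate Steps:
$t = 81$ ($t = \left(-94 + 85\right)^{2} = \left(-9\right)^{2} = 81$)
$t + N{\left(-171,-211 \right)} = 81 - 211 = -130$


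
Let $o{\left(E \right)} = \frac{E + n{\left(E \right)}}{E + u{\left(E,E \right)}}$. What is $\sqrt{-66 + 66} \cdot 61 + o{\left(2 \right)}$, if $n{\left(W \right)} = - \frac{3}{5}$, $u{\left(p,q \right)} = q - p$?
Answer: $\frac{7}{10} \approx 0.7$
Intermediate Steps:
$n{\left(W \right)} = - \frac{3}{5}$ ($n{\left(W \right)} = \left(-3\right) \frac{1}{5} = - \frac{3}{5}$)
$o{\left(E \right)} = \frac{- \frac{3}{5} + E}{E}$ ($o{\left(E \right)} = \frac{E - \frac{3}{5}}{E + \left(E - E\right)} = \frac{- \frac{3}{5} + E}{E + 0} = \frac{- \frac{3}{5} + E}{E}$)
$\sqrt{-66 + 66} \cdot 61 + o{\left(2 \right)} = \sqrt{-66 + 66} \cdot 61 + \frac{- \frac{3}{5} + 2}{2} = \sqrt{0} \cdot 61 + \frac{1}{2} \cdot \frac{7}{5} = 0 \cdot 61 + \frac{7}{10} = 0 + \frac{7}{10} = \frac{7}{10}$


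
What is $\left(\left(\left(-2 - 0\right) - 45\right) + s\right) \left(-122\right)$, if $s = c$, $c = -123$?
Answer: $20740$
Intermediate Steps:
$s = -123$
$\left(\left(\left(-2 - 0\right) - 45\right) + s\right) \left(-122\right) = \left(\left(\left(-2 - 0\right) - 45\right) - 123\right) \left(-122\right) = \left(\left(\left(-2 + 0\right) - 45\right) - 123\right) \left(-122\right) = \left(\left(-2 - 45\right) - 123\right) \left(-122\right) = \left(-47 - 123\right) \left(-122\right) = \left(-170\right) \left(-122\right) = 20740$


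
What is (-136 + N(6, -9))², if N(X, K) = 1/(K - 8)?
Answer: 5349969/289 ≈ 18512.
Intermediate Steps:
N(X, K) = 1/(-8 + K)
(-136 + N(6, -9))² = (-136 + 1/(-8 - 9))² = (-136 + 1/(-17))² = (-136 - 1/17)² = (-2313/17)² = 5349969/289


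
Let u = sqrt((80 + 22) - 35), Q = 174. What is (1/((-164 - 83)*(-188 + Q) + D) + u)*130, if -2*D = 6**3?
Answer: 13/335 + 130*sqrt(67) ≈ 1064.1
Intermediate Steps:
D = -108 (D = -1/2*6**3 = -1/2*216 = -108)
u = sqrt(67) (u = sqrt(102 - 35) = sqrt(67) ≈ 8.1853)
(1/((-164 - 83)*(-188 + Q) + D) + u)*130 = (1/((-164 - 83)*(-188 + 174) - 108) + sqrt(67))*130 = (1/(-247*(-14) - 108) + sqrt(67))*130 = (1/(3458 - 108) + sqrt(67))*130 = (1/3350 + sqrt(67))*130 = 13/335 + 130*sqrt(67)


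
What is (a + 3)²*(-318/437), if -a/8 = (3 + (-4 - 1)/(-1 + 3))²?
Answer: -318/437 ≈ -0.72769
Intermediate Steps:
a = -2 (a = -8*(3 + (-4 - 1)/(-1 + 3))² = -8*(3 - 5/2)² = -8*(½)² = -8*¼ = -2)
(a + 3)²*(-318/437) = (-2 + 3)²*(-318/437) = 1²*(-318*1/437) = 1*(-318/437) = -318/437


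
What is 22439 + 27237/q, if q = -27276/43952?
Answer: -48756205/2273 ≈ -21450.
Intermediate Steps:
q = -6819/10988 (q = -27276*1/43952 = -6819/10988 ≈ -0.62059)
22439 + 27237/q = 22439 + 27237/(-6819/10988) = 22439 + 27237*(-10988/6819) = 22439 - 99760052/2273 = -48756205/2273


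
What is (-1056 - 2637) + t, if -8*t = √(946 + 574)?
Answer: -3693 - √95/2 ≈ -3697.9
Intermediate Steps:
t = -√95/2 (t = -√(946 + 574)/8 = -√95/2 ≈ -4.8734)
(-1056 - 2637) + t = (-1056 - 2637) - √95/2 = -3693 - √95/2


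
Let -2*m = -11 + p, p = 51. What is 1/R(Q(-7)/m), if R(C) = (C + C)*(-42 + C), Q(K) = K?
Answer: -200/5831 ≈ -0.034299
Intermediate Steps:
m = -20 (m = -(-11 + 51)/2 = -1/2*40 = -20)
R(C) = 2*C*(-42 + C) (R(C) = (2*C)*(-42 + C) = 2*C*(-42 + C))
1/R(Q(-7)/m) = 1/(2*(-7/(-20))*(-42 - 7/(-20))) = 1/(2*(-7*(-1/20))*(-42 - 7*(-1/20))) = 1/(2*(7/20)*(-42 + 7/20)) = 1/(2*(7/20)*(-833/20)) = 1/(-5831/200) = -200/5831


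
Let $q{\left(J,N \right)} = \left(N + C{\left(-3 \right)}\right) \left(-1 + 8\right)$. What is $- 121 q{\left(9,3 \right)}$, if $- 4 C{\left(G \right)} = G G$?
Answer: $- \frac{2541}{4} \approx -635.25$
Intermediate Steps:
$C{\left(G \right)} = - \frac{G^{2}}{4}$ ($C{\left(G \right)} = - \frac{G G}{4} = - \frac{G^{2}}{4}$)
$q{\left(J,N \right)} = - \frac{63}{4} + 7 N$ ($q{\left(J,N \right)} = \left(N - \frac{\left(-3\right)^{2}}{4}\right) \left(-1 + 8\right) = \left(N - \frac{9}{4}\right) 7 = \left(- \frac{9}{4} + N\right) 7 = - \frac{63}{4} + 7 N$)
$- 121 q{\left(9,3 \right)} = - 121 \left(- \frac{63}{4} + 7 \cdot 3\right) = - 121 \left(- \frac{63}{4} + 21\right) = \left(-121\right) \frac{21}{4} = - \frac{2541}{4}$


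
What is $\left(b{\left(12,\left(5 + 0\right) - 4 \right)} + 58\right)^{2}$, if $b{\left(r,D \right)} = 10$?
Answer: $4624$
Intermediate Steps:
$\left(b{\left(12,\left(5 + 0\right) - 4 \right)} + 58\right)^{2} = \left(10 + 58\right)^{2} = 68^{2} = 4624$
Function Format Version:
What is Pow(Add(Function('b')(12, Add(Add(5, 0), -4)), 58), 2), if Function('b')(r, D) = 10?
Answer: 4624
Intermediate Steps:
Pow(Add(Function('b')(12, Add(Add(5, 0), -4)), 58), 2) = Pow(Add(10, 58), 2) = Pow(68, 2) = 4624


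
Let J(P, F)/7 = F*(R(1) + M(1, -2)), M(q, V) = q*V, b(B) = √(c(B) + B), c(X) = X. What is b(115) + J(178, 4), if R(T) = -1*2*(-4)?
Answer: 168 + √230 ≈ 183.17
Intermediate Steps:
b(B) = √2*√B (b(B) = √(B + B) = √(2*B) = √2*√B)
M(q, V) = V*q
R(T) = 8 (R(T) = -2*(-4) = 8)
J(P, F) = 42*F (J(P, F) = 7*(F*(8 - 2*1)) = 7*(F*(8 - 2)) = 7*(F*6) = 7*(6*F) = 42*F)
b(115) + J(178, 4) = √2*√115 + 42*4 = √230 + 168 = 168 + √230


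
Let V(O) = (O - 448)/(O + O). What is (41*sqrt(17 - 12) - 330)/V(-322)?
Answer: -276 + 1886*sqrt(5)/55 ≈ -199.32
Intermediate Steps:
V(O) = (-448 + O)/(2*O) (V(O) = (-448 + O)/((2*O)) = (-448 + O)*(1/(2*O)) = (-448 + O)/(2*O))
(41*sqrt(17 - 12) - 330)/V(-322) = (41*sqrt(17 - 12) - 330)/(((1/2)*(-448 - 322)/(-322))) = (41*sqrt(5) - 330)/(((1/2)*(-1/322)*(-770))) = (-330 + 41*sqrt(5))/(55/46) = (-330 + 41*sqrt(5))*(46/55) = -276 + 1886*sqrt(5)/55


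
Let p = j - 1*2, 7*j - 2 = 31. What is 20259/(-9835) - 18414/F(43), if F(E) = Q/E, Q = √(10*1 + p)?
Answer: -20259/9835 - 791802*√623/89 ≈ -2.2206e+5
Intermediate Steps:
j = 33/7 (j = 2/7 + (⅐)*31 = 2/7 + 31/7 = 33/7 ≈ 4.7143)
p = 19/7 (p = 33/7 - 1*2 = 33/7 - 2 = 19/7 ≈ 2.7143)
Q = √623/7 (Q = √(10*1 + 19/7) = √(10 + 19/7) = √(89/7) = √623/7 ≈ 3.5657)
F(E) = √623/(7*E) (F(E) = (√623/7)/E = √623/(7*E))
20259/(-9835) - 18414/F(43) = 20259/(-9835) - 18414*43*√623/89 = 20259*(-1/9835) - 18414*43*√623/89 = -20259/9835 - 18414*43*√623/89 = -20259/9835 - 791802*√623/89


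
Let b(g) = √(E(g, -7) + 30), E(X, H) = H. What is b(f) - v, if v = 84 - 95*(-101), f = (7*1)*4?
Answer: -9679 + √23 ≈ -9674.2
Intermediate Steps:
f = 28 (f = 7*4 = 28)
v = 9679 (v = 84 + 9595 = 9679)
b(g) = √23 (b(g) = √(-7 + 30) = √23)
b(f) - v = √23 - 1*9679 = √23 - 9679 = -9679 + √23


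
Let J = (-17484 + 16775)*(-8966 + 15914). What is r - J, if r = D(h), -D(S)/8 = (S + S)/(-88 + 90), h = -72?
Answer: 4926708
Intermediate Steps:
J = -4926132 (J = -709*6948 = -4926132)
D(S) = -8*S (D(S) = -8*(S + S)/(-88 + 90) = -8*2*S/2 = -8*S)
r = 576 (r = -8*(-72) = 576)
r - J = 576 - 1*(-4926132) = 576 + 4926132 = 4926708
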